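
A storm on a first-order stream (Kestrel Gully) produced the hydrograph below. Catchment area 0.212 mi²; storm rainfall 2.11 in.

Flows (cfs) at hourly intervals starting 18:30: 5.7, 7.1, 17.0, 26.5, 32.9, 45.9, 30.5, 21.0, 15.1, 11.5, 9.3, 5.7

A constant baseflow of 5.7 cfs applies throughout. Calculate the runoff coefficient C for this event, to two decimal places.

ΣQ_DR = 159.8 cfs; V = ΣQ_DR·Δt = 5.753 × 10^5 ft³.
Runoff depth d = V / A = 1.168 in.
C = d / P = 1.168 / 2.11 = 0.55.

C ≈ 0.55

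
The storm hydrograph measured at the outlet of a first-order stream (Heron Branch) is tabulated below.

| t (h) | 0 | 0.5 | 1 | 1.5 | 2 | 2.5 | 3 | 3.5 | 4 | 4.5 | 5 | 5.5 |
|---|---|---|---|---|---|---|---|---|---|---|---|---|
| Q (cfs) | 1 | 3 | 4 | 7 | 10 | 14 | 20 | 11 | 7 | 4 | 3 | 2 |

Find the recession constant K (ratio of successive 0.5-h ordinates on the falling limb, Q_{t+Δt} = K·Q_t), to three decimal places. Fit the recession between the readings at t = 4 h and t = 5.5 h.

K ≈ 0.659

Using the recession-limb readings at t = 4 h and t = 5.5 h: Q falls from 7 to 2 cfs over 3 intervals.
K = (Q₂/Q₁)^(1/3) = (2/7)^(1/3) = 0.659.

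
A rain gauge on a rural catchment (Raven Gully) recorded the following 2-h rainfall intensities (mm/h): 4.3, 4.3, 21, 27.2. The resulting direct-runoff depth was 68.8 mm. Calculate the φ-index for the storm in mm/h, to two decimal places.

Only the 2 blocks with intensity above φ contribute runoff: 21, 27.2 mm/h.
Σ(I−φ)·Δt = d  ⇒  (21+27.2 − 2φ)·2 = 68.8
φ = (48.20 − 68.8/2) / 2 = 6.90 mm/h.

φ ≈ 6.90 mm/h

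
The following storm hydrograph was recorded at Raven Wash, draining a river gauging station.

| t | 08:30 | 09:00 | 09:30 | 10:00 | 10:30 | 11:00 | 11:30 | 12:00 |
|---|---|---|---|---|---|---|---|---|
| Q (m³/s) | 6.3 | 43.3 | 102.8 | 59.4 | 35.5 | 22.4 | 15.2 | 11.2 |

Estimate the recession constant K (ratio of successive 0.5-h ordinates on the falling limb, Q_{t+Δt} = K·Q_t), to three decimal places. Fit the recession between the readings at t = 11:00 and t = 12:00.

K ≈ 0.707

Using the recession-limb readings at t = 11:00 and t = 12:00: Q falls from 22.4 to 11.2 m³/s over 2 intervals.
K = (Q₂/Q₁)^(1/2) = (11.2/22.4)^(1/2) = 0.707.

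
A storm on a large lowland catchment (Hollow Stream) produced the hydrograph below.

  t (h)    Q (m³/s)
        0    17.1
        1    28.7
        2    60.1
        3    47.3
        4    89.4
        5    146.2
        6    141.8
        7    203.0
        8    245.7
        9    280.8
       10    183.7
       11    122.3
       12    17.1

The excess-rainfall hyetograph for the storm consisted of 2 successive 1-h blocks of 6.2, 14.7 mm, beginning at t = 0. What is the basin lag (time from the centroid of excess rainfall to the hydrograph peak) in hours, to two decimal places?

t_L ≈ 7.80 h

Centroid of excess rainfall: t_c = Σ P_i·t̄_i / ΣP_i = 1.2033 h (block centres at 0.5, 1.5 h).
Hydrograph peak occurs at t = 9 h, so basin lag t_L = 9 − 1.2033 = 7.80 h.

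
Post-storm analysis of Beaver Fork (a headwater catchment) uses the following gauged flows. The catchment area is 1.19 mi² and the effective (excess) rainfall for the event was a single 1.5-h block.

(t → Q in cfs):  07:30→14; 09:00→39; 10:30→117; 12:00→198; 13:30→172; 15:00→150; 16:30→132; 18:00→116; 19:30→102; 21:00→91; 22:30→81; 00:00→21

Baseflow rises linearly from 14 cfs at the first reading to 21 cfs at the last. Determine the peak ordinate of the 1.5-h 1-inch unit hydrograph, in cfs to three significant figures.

U_p ≈ 91.1 cfs

Direct runoff: 0.00, 24.36, 101.73, 182.09, 155.45, 132.82, 114.18, 97.55, 82.91, 71.27, 60.64, 0.00 cfs; ΣQ_DR = 1023 cfs, peak = 182.09 cfs.
Runoff depth d = ΣQ_DR·Δt / A = 1023 × 5400 / (1.19 mi²) = 1.998 in.
The 1-inch UH is the DRH scaled by (1 in)/d, so U_p = 182.09 × 1/1.998 = 91.1 cfs.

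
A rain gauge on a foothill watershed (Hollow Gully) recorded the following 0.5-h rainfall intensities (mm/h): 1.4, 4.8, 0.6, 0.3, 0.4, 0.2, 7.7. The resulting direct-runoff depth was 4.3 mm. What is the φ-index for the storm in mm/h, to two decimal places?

Only the 2 blocks with intensity above φ contribute runoff: 4.8, 7.7 mm/h.
Σ(I−φ)·Δt = d  ⇒  (4.8+7.7 − 2φ)·0.5 = 4.3
φ = (12.50 − 4.3/0.5) / 2 = 1.95 mm/h.

φ ≈ 1.95 mm/h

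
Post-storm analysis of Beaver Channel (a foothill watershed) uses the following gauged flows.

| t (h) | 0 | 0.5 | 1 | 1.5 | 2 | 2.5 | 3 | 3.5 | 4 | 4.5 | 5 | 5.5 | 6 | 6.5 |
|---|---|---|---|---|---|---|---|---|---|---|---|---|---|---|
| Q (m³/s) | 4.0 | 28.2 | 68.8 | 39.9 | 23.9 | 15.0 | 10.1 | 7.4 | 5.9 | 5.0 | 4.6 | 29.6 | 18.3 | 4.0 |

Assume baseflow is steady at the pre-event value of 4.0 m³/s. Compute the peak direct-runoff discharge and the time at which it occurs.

Q_p = 64.8 m³/s at t = 1 h

Subtracting baseflow gives direct-runoff ordinates: 0.0, 24.2, 64.8, 35.9, 19.9, 11.0, 6.1, 3.4, 1.9, 1.0, 0.6, 25.6, 14.3, 0.0 m³/s.
The maximum is 64.8 m³/s, occurring at the reading for t = 1 h.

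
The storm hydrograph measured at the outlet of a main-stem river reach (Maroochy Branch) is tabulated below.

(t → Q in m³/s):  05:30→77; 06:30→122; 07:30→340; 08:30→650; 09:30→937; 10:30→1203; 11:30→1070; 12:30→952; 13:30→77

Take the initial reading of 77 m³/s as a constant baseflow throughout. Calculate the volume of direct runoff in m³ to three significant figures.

V ≈ 1.70 × 10^7 m³

Direct-runoff ordinates (Q − Q_b): 0.0, 45.0, 263.0, 573.0, 860.0, 1126.0, 993.0, 875.0, 0.0 m³/s.
ΣQ_DR = 4735 m³/s.
With Δt = 1 h = 3600 s, V = ΣQ_DR · Δt = 4735 × 3600 = 1.70 × 10^7 m³.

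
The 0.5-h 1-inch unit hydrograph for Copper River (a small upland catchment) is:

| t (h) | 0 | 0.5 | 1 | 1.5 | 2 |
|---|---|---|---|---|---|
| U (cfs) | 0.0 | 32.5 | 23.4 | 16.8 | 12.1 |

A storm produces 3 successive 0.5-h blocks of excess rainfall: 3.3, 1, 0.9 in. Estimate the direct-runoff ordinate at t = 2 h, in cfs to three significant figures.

Q ≈ 77.8 cfs

By discrete convolution, Q_j = Σ (P_i / 1 in) · U_{j−i}.
At t = 2 h (j=4): Q = (3.3/1)·12.1 + (1/1)·16.8 + (0.9/1)·23.4 = 77.8 cfs.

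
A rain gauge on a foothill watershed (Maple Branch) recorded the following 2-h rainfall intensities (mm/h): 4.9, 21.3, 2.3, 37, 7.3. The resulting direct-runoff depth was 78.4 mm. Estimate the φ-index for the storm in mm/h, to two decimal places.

φ ≈ 9.55 mm/h

Only the 2 blocks with intensity above φ contribute runoff: 21.3, 37 mm/h.
Σ(I−φ)·Δt = d  ⇒  (21.3+37 − 2φ)·2 = 78.4
φ = (58.30 − 78.4/2) / 2 = 9.55 mm/h.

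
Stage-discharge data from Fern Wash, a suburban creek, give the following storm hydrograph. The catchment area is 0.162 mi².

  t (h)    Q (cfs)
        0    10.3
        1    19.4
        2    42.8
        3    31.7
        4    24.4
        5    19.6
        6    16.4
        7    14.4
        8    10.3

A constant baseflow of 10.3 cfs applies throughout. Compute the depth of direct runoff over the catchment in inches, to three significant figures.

d ≈ 0.924 in

Direct runoff: 0.0, 9.1, 32.5, 21.4, 14.1, 9.3, 6.1, 4.1, 0.0 cfs; ΣQ_DR = 96.60 cfs.
V = ΣQ_DR · Δt = 96.60 × 3600 s = 3.478 × 10^5 ft³.
Over A = 0.162 mi², depth = V / A = 0.924 in.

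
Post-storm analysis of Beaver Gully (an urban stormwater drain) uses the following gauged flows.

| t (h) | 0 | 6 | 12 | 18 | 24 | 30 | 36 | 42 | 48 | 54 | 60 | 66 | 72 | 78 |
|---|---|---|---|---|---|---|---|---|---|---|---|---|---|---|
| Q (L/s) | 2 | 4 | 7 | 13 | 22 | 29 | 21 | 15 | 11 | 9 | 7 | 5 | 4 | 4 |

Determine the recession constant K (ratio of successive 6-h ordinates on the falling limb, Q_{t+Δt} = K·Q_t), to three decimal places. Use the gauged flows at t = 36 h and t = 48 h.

Using the recession-limb readings at t = 36 h and t = 48 h: Q falls from 21 to 11 L/s over 2 intervals.
K = (Q₂/Q₁)^(1/2) = (11/21)^(1/2) = 0.724.

K ≈ 0.724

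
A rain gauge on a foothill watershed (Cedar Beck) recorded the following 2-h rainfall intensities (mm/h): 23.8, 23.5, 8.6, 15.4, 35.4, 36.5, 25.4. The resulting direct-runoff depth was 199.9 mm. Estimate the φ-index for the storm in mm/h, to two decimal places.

Only the 6 blocks with intensity above φ contribute runoff: 23.8, 23.5, 15.4, 35.4, 36.5, 25.4 mm/h.
Σ(I−φ)·Δt = d  ⇒  (23.8+23.5+15.4+35.4+36.5+25.4 − 6φ)·2 = 199.9
φ = (160.0 − 199.9/2) / 6 = 10.01 mm/h.

φ ≈ 10.01 mm/h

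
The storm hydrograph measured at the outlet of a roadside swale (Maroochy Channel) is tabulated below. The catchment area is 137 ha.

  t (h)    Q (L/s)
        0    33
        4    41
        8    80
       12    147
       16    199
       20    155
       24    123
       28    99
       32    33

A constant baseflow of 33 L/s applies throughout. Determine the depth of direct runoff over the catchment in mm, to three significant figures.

Direct runoff: 0.0, 8.0, 47.0, 114.0, 166.0, 122.0, 90.0, 66.0, 0.0 L/s; ΣQ_DR = 613.0 L/s.
V = ΣQ_DR · Δt = 613.0 × 14400 s = 8.827 × 10^6 L.
Over A = 137 ha, depth = V / A = 6.44 mm.

d ≈ 6.44 mm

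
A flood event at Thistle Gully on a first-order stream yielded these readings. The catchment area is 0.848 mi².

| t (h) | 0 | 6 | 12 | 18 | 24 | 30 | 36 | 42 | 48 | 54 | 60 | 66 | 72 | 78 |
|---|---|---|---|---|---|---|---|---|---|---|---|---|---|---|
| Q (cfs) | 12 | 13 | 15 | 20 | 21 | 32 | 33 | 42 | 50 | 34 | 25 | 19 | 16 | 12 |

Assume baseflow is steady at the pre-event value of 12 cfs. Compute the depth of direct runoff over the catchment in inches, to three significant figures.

Direct runoff: 0.0, 1.0, 3.0, 8.0, 9.0, 20.0, 21.0, 30.0, 38.0, 22.0, 13.0, 7.0, 4.0, 0.0 cfs; ΣQ_DR = 176.0 cfs.
V = ΣQ_DR · Δt = 176.0 × 21600 s = 3.802 × 10^6 ft³.
Over A = 0.848 mi², depth = V / A = 1.93 in.

d ≈ 1.93 in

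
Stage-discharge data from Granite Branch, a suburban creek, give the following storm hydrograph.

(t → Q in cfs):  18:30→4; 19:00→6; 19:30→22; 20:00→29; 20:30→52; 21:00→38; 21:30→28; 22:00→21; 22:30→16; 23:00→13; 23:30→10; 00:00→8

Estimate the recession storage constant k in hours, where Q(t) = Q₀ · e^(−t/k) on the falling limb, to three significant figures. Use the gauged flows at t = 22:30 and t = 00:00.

k ≈ 2.16 h

On the falling limb, Q drops from 16 to 8 cfs between t = 22:30 and t = 00:00 (Δt = 1.5 h).
k = −Δt / ln(Q₂/Q₁) = −1.5 / ln(8/16) = 2.16 h.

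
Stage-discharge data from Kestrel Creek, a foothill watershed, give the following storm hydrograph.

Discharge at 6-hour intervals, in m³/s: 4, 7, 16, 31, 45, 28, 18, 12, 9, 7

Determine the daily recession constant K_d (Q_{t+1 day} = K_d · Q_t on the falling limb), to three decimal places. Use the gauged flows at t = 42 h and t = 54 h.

K_d ≈ 0.340

Between t = 42 h and t = 54 h the flow falls from 12 to 7 m³/s over 2×6 h = 12 h.
Per-interval ratio K = (7/12)^(1/2) = 0.7638; K_d = K^(24/6) = 0.340.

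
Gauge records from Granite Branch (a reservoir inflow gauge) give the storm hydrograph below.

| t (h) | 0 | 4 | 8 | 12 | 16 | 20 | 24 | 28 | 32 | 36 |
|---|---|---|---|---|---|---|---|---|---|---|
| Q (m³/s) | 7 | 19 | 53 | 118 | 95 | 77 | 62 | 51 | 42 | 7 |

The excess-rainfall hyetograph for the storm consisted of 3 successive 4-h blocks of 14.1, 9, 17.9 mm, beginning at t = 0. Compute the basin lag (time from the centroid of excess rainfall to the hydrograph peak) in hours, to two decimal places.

t_L ≈ 5.63 h

Centroid of excess rainfall: t_c = Σ P_i·t̄_i / ΣP_i = 6.3707 h (block centres at 2, 6, 10 h).
Hydrograph peak occurs at t = 12 h, so basin lag t_L = 12 − 6.3707 = 5.63 h.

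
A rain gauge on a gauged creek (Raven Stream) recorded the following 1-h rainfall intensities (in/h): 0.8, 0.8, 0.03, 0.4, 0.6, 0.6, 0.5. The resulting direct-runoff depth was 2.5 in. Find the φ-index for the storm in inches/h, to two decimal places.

Only the 6 blocks with intensity above φ contribute runoff: 0.8, 0.8, 0.4, 0.6, 0.6, 0.5 in/h.
Σ(I−φ)·Δt = d  ⇒  (0.8+0.8+0.4+0.6+0.6+0.5 − 6φ)·1 = 2.5
φ = (3.700 − 2.5/1) / 6 = 0.20 in/h.

φ ≈ 0.20 in/h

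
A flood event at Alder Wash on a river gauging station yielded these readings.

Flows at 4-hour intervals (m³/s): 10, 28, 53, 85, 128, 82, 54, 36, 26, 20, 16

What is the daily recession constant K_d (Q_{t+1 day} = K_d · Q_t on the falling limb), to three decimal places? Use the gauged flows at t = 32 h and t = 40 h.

Between t = 32 h and t = 40 h the flow falls from 26 to 16 m³/s over 2×4 h = 8 h.
Per-interval ratio K = (16/26)^(1/2) = 0.7845; K_d = K^(24/4) = 0.233.

K_d ≈ 0.233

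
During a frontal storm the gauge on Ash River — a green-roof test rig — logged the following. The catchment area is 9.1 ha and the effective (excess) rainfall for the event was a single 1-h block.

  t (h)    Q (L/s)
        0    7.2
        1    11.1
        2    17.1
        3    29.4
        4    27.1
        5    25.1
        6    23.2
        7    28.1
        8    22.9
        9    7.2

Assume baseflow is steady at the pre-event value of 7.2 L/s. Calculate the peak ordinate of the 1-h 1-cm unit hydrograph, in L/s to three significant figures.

U_p ≈ 44.4 L/s

Direct runoff: 0.0, 3.9, 9.9, 22.2, 19.9, 17.9, 16.0, 20.9, 15.7, 0.0 L/s; ΣQ_DR = 126.4 L/s, peak = 22.2 L/s.
Runoff depth d = ΣQ_DR·Δt / A = 126.4 × 3600 / (9.1 ha) = 5.000 mm.
The 1-cm UH is the DRH scaled by (10 mm)/d, so U_p = 22.2 × 10/5.000 = 44.4 L/s.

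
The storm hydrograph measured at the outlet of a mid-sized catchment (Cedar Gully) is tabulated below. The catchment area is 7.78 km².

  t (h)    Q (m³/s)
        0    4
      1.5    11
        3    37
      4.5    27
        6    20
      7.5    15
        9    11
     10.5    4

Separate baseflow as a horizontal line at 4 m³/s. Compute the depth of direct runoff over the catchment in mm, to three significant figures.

d ≈ 67.3 mm

Direct runoff: 0.0, 7.0, 33.0, 23.0, 16.0, 11.0, 7.0, 0.0 m³/s; ΣQ_DR = 97.00 m³/s.
V = ΣQ_DR · Δt = 97.00 × 5400 s = 5.238 × 10^5 m³.
Over A = 7.78 km², depth = V / A = 67.3 mm.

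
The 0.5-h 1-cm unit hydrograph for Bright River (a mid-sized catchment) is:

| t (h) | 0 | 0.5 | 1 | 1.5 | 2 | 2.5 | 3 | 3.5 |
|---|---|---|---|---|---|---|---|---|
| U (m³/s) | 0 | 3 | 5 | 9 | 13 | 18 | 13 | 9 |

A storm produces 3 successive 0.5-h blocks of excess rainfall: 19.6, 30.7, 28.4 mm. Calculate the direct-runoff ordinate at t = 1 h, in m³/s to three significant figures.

By discrete convolution, Q_j = Σ (P_i / 10 mm) · U_{j−i}.
At t = 1 h (j=2): Q = (19.6/10)·5 + (30.7/10)·3 + (28.4/10)·0 = 19.0 m³/s.

Q ≈ 19.0 m³/s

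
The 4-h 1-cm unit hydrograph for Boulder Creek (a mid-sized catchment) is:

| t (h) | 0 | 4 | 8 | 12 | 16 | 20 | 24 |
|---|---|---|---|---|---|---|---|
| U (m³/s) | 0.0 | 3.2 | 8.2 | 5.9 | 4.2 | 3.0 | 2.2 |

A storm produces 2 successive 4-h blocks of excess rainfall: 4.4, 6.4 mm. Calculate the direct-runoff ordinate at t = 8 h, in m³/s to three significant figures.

By discrete convolution, Q_j = Σ (P_i / 10 mm) · U_{j−i}.
At t = 8 h (j=2): Q = (4.4/10)·8.2 + (6.4/10)·3.2 = 5.66 m³/s.

Q ≈ 5.66 m³/s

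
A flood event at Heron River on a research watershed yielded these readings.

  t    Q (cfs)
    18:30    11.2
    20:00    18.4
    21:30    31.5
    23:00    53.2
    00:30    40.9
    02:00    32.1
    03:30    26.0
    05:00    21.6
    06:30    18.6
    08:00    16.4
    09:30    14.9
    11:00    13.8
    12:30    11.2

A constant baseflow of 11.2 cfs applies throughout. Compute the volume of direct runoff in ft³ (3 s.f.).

Direct-runoff ordinates (Q − Q_b): 0.0, 7.2, 20.3, 42.0, 29.7, 20.9, 14.8, 10.4, 7.4, 5.2, 3.7, 2.6, 0.0 cfs.
ΣQ_DR = 164.2 cfs.
With Δt = 1.5 h = 5400 s, V = ΣQ_DR · Δt = 164.2 × 5400 = 8.87 × 10^5 ft³.

V ≈ 8.87 × 10^5 ft³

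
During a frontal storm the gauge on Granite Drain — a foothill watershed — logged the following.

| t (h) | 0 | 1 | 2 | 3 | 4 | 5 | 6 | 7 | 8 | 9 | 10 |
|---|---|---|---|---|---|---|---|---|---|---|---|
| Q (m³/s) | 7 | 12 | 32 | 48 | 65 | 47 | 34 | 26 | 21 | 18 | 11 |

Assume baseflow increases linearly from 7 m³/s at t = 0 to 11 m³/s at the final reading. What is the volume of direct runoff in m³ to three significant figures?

V ≈ 7.99 × 10^5 m³

Direct-runoff ordinates (Q − Q_b): 0.00, 4.60, 24.20, 39.80, 56.40, 38.00, 24.60, 16.20, 10.80, 7.40, 0.00 m³/s.
ΣQ_DR = 222.0 m³/s.
With Δt = 1 h = 3600 s, V = ΣQ_DR · Δt = 222.0 × 3600 = 7.99 × 10^5 m³.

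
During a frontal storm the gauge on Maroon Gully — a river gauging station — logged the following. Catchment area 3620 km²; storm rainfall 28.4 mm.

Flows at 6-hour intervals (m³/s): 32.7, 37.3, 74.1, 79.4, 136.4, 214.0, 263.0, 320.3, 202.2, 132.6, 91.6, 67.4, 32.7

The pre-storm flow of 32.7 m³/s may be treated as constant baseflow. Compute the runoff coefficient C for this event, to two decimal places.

ΣQ_DR = 1259 m³/s; V = ΣQ_DR·Δt = 2.719 × 10^7 m³.
Runoff depth d = V / A = 7.510 mm.
C = d / P = 7.510 / 28.4 = 0.26.

C ≈ 0.26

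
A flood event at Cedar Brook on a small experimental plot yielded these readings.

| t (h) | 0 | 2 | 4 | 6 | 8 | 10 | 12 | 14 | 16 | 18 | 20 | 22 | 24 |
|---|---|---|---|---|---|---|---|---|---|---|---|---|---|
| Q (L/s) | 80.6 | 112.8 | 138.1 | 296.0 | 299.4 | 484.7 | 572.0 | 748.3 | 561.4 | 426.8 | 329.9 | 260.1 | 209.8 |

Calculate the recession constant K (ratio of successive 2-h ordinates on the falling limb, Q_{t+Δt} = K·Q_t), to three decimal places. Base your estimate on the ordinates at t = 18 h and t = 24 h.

Using the recession-limb readings at t = 18 h and t = 24 h: Q falls from 426.8 to 209.8 L/s over 3 intervals.
K = (Q₂/Q₁)^(1/3) = (209.8/426.8)^(1/3) = 0.789.

K ≈ 0.789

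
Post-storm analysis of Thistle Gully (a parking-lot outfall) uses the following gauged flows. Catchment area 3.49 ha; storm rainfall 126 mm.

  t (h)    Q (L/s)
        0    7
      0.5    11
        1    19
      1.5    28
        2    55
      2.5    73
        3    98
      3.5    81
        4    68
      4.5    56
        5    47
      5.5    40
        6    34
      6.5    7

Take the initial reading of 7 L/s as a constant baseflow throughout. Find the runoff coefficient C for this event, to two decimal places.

ΣQ_DR = 526.0 L/s; V = ΣQ_DR·Δt = 9.468 × 10^5 L.
Runoff depth d = V / A = 27.13 mm.
C = d / P = 27.13 / 126 = 0.22.

C ≈ 0.22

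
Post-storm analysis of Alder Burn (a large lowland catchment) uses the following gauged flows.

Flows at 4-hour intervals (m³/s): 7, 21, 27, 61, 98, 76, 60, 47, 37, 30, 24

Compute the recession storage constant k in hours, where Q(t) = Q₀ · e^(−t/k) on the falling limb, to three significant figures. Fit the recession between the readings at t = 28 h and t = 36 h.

k ≈ 17.8 h

On the falling limb, Q drops from 47 to 30 m³/s between t = 28 h and t = 36 h (Δt = 8 h).
k = −Δt / ln(Q₂/Q₁) = −8 / ln(30/47) = 17.8 h.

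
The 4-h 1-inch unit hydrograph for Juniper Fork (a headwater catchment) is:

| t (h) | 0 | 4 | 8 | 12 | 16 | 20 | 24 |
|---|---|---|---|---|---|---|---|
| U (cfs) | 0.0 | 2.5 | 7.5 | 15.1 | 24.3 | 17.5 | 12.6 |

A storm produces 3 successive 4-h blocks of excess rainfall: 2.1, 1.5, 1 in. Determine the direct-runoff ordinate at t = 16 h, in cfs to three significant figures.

By discrete convolution, Q_j = Σ (P_i / 1 in) · U_{j−i}.
At t = 16 h (j=4): Q = (2.1/1)·24.3 + (1.5/1)·15.1 + (1/1)·7.5 = 81.2 cfs.

Q ≈ 81.2 cfs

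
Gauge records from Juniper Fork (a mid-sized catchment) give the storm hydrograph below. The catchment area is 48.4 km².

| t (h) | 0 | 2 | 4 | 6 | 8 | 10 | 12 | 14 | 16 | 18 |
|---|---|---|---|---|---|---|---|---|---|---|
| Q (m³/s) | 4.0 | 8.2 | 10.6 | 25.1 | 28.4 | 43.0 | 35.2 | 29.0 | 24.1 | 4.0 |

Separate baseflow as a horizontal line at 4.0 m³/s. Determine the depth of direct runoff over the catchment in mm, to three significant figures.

Direct runoff: 0.0, 4.2, 6.6, 21.1, 24.4, 39.0, 31.2, 25.0, 20.1, 0.0 m³/s; ΣQ_DR = 171.6 m³/s.
V = ΣQ_DR · Δt = 171.6 × 7200 s = 1.236 × 10^6 m³.
Over A = 48.4 km², depth = V / A = 25.5 mm.

d ≈ 25.5 mm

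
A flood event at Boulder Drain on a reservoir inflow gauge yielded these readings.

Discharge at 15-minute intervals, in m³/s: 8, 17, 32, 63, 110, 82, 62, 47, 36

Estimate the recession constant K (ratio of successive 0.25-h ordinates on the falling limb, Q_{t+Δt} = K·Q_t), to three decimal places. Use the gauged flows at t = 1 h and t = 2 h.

Using the recession-limb readings at t = 1 h and t = 2 h: Q falls from 110 to 36 m³/s over 4 intervals.
K = (Q₂/Q₁)^(1/4) = (36/110)^(1/4) = 0.756.

K ≈ 0.756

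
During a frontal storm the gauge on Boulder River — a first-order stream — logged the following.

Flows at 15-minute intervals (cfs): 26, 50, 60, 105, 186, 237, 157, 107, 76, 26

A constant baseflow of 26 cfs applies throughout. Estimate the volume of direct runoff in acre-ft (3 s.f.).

V ≈ 15.9 acre-ft

Direct-runoff ordinates (Q − Q_b): 0.0, 24.0, 34.0, 79.0, 160.0, 211.0, 131.0, 81.0, 50.0, 0.0 cfs.
ΣQ_DR = 770.0 cfs.
With Δt = 0.25 h = 900 s, V = ΣQ_DR · Δt = 770.0 × 900 = 6.93 × 10^5 ft³ = 15.9 acre-ft.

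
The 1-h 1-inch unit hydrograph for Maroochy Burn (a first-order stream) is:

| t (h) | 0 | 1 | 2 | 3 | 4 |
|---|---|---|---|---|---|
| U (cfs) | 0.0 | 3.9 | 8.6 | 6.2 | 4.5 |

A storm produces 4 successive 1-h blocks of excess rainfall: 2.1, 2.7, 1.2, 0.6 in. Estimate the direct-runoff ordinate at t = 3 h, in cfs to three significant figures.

Q ≈ 40.9 cfs

By discrete convolution, Q_j = Σ (P_i / 1 in) · U_{j−i}.
At t = 3 h (j=3): Q = (2.1/1)·6.2 + (2.7/1)·8.6 + (1.2/1)·3.9 + (0.6/1)·0.0 = 40.9 cfs.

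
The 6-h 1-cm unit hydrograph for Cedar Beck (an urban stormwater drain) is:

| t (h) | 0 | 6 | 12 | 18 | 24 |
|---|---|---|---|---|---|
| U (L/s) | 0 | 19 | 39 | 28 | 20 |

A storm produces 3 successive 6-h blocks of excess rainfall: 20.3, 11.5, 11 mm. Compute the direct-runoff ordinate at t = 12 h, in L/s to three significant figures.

By discrete convolution, Q_j = Σ (P_i / 10 mm) · U_{j−i}.
At t = 12 h (j=2): Q = (20.3/10)·39 + (11.5/10)·19 + (11/10)·0 = 101 L/s.

Q ≈ 101 L/s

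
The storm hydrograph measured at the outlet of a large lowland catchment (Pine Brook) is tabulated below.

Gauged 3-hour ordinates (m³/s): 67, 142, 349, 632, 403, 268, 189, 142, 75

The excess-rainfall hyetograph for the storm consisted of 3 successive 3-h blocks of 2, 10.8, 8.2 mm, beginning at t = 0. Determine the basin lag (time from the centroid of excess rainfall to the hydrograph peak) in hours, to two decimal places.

Centroid of excess rainfall: t_c = Σ P_i·t̄_i / ΣP_i = 5.3857 h (block centres at 1.5, 4.5, 7.5 h).
Hydrograph peak occurs at t = 9 h, so basin lag t_L = 9 − 5.3857 = 3.61 h.

t_L ≈ 3.61 h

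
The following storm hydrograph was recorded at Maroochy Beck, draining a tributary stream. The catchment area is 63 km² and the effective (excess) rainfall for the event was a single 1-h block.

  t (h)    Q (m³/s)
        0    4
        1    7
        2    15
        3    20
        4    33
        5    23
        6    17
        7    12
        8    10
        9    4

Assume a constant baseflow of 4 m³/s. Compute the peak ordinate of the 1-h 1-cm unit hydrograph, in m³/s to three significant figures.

Direct runoff: 0.0, 3.0, 11.0, 16.0, 29.0, 19.0, 13.0, 8.0, 6.0, 0.0 m³/s; ΣQ_DR = 105.0 m³/s, peak = 29.0 m³/s.
Runoff depth d = ΣQ_DR·Δt / A = 105.0 × 3600 / (63 km²) = 6.000 mm.
The 1-cm UH is the DRH scaled by (10 mm)/d, so U_p = 29.0 × 10/6.000 = 48.3 m³/s.

U_p ≈ 48.3 m³/s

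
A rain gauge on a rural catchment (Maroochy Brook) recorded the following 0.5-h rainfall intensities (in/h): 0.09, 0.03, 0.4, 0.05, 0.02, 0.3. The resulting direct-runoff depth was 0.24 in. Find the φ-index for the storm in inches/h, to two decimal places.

Only the 2 blocks with intensity above φ contribute runoff: 0.4, 0.3 in/h.
Σ(I−φ)·Δt = d  ⇒  (0.4+0.3 − 2φ)·0.5 = 0.24
φ = (0.7000 − 0.24/0.5) / 2 = 0.11 in/h.

φ ≈ 0.11 in/h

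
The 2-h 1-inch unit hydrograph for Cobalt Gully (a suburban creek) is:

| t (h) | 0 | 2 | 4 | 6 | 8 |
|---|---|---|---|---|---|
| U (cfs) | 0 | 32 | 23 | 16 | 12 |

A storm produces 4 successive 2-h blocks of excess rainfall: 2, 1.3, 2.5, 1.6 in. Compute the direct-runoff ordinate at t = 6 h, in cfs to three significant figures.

Q ≈ 142 cfs

By discrete convolution, Q_j = Σ (P_i / 1 in) · U_{j−i}.
At t = 6 h (j=3): Q = (2/1)·16 + (1.3/1)·23 + (2.5/1)·32 + (1.6/1)·0 = 142 cfs.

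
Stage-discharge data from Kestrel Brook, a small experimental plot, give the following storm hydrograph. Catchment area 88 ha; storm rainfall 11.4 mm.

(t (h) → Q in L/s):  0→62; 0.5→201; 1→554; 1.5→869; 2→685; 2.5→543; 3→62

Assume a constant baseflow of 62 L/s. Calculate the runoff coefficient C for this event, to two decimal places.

C ≈ 0.46

ΣQ_DR = 2542 L/s; V = ΣQ_DR·Δt = 4.576 × 10^6 L.
Runoff depth d = V / A = 5.200 mm.
C = d / P = 5.200 / 11.4 = 0.46.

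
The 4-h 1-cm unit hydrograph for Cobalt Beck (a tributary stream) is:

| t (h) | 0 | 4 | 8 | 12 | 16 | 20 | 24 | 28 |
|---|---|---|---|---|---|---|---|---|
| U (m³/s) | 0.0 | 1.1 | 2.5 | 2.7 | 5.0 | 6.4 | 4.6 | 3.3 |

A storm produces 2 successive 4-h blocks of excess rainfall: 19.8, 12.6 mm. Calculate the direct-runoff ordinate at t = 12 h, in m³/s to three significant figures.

Q ≈ 8.50 m³/s

By discrete convolution, Q_j = Σ (P_i / 10 mm) · U_{j−i}.
At t = 12 h (j=3): Q = (19.8/10)·2.7 + (12.6/10)·2.5 = 8.50 m³/s.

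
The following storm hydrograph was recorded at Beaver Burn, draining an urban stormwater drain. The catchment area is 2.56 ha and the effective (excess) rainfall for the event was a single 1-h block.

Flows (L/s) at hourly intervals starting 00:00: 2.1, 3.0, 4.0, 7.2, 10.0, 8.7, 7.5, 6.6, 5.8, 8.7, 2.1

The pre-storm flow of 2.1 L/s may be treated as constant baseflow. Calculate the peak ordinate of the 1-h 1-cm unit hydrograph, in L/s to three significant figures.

U_p ≈ 13.2 L/s

Direct runoff: 0.0, 0.9, 1.9, 5.1, 7.9, 6.6, 5.4, 4.5, 3.7, 6.6, 0.0 L/s; ΣQ_DR = 42.60 L/s, peak = 7.9 L/s.
Runoff depth d = ΣQ_DR·Δt / A = 42.60 × 3600 / (2.56 ha) = 5.991 mm.
The 1-cm UH is the DRH scaled by (10 mm)/d, so U_p = 7.9 × 10/5.991 = 13.2 L/s.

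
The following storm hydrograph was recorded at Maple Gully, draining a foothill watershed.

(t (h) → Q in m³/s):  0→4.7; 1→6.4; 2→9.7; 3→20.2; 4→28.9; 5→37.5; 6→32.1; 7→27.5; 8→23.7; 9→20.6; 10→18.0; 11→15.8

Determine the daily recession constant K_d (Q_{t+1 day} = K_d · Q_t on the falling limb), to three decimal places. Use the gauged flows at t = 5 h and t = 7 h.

K_d ≈ 0.024

Between t = 5 h and t = 7 h the flow falls from 37.5 to 27.5 m³/s over 2×1 h = 2 h.
Per-interval ratio K = (27.5/37.5)^(1/2) = 0.8563; K_d = K^(24/1) = 0.024.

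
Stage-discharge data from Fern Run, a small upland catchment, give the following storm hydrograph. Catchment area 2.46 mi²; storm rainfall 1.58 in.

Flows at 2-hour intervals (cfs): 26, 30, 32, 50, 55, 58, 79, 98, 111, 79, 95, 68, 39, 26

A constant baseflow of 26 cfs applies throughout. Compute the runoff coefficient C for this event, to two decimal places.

ΣQ_DR = 482.0 cfs; V = ΣQ_DR·Δt = 3.470 × 10^6 ft³.
Runoff depth d = V / A = 0.6072 in.
C = d / P = 0.6072 / 1.58 = 0.38.

C ≈ 0.38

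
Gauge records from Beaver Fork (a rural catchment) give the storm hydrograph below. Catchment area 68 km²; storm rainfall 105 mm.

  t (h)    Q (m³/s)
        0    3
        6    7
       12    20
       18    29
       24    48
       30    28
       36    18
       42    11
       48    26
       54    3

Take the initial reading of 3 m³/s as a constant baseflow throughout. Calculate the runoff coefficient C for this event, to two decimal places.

C ≈ 0.49

ΣQ_DR = 163.0 m³/s; V = ΣQ_DR·Δt = 3.521 × 10^6 m³.
Runoff depth d = V / A = 51.78 mm.
C = d / P = 51.78 / 105 = 0.49.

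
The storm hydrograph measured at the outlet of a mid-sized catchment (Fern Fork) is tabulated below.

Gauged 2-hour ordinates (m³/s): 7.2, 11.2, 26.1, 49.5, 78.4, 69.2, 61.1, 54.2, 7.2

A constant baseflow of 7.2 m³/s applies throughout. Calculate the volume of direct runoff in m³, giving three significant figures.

V ≈ 2.15 × 10^6 m³

Direct-runoff ordinates (Q − Q_b): 0.0, 4.0, 18.9, 42.3, 71.2, 62.0, 53.9, 47.0, 0.0 m³/s.
ΣQ_DR = 299.3 m³/s.
With Δt = 2 h = 7200 s, V = ΣQ_DR · Δt = 299.3 × 7200 = 2.15 × 10^6 m³.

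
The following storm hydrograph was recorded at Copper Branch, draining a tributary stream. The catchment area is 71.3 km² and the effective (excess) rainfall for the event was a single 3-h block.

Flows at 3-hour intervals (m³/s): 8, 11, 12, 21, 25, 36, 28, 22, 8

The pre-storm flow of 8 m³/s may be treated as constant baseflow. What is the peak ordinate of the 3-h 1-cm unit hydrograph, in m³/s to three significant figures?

U_p ≈ 18.7 m³/s

Direct runoff: 0.0, 3.0, 4.0, 13.0, 17.0, 28.0, 20.0, 14.0, 0.0 m³/s; ΣQ_DR = 99.00 m³/s, peak = 28.0 m³/s.
Runoff depth d = ΣQ_DR·Δt / A = 99.00 × 10800 / (71.3 km²) = 15.00 mm.
The 1-cm UH is the DRH scaled by (10 mm)/d, so U_p = 28.0 × 10/15.00 = 18.7 m³/s.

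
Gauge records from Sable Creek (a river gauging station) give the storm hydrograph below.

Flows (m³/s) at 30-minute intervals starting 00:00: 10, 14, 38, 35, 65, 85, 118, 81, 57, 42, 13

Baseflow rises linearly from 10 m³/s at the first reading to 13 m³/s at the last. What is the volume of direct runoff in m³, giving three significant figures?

V ≈ 7.77 × 10^5 m³

Direct-runoff ordinates (Q − Q_b): 0.00, 3.70, 27.40, 24.10, 53.80, 73.50, 106.20, 68.90, 44.60, 29.30, 0.00 m³/s.
ΣQ_DR = 431.5 m³/s.
With Δt = 0.5 h = 1800 s, V = ΣQ_DR · Δt = 431.5 × 1800 = 7.77 × 10^5 m³.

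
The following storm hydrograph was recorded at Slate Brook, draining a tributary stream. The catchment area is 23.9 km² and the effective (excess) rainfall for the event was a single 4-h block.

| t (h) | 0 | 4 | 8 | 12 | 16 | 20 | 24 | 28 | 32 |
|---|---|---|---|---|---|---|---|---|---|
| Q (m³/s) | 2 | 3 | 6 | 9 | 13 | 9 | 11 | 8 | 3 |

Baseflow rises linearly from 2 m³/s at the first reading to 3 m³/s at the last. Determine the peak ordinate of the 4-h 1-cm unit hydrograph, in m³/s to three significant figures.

U_p ≈ 4.20 m³/s

Direct runoff: 0.00, 0.88, 3.75, 6.62, 10.50, 6.38, 8.25, 5.12, 0.00 m³/s; ΣQ_DR = 41.50 m³/s, peak = 10.50 m³/s.
Runoff depth d = ΣQ_DR·Δt / A = 41.50 × 14400 / (23.9 km²) = 25.00 mm.
The 1-cm UH is the DRH scaled by (10 mm)/d, so U_p = 10.50 × 10/25.00 = 4.20 m³/s.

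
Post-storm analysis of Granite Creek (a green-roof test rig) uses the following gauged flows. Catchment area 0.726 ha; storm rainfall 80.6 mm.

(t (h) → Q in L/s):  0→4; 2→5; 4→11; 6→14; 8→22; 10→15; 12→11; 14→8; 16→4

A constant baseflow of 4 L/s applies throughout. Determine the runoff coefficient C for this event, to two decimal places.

ΣQ_DR = 58.00 L/s; V = ΣQ_DR·Δt = 4.176 × 10^5 L.
Runoff depth d = V / A = 57.52 mm.
C = d / P = 57.52 / 80.6 = 0.71.

C ≈ 0.71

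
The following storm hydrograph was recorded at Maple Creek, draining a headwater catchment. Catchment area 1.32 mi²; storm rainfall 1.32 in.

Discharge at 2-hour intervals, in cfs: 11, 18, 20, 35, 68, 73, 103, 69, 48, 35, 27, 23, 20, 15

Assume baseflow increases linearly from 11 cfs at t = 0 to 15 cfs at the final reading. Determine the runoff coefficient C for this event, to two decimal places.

ΣQ_DR = 383.0 cfs; V = ΣQ_DR·Δt = 2.758 × 10^6 ft³.
Runoff depth d = V / A = 0.8992 in.
C = d / P = 0.8992 / 1.32 = 0.68.

C ≈ 0.68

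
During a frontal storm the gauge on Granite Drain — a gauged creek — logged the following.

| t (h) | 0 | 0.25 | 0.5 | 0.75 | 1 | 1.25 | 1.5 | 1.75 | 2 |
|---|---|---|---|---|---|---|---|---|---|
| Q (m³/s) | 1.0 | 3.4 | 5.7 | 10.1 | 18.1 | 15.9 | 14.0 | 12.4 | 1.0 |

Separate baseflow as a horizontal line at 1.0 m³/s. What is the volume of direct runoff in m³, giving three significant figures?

Direct-runoff ordinates (Q − Q_b): 0.0, 2.4, 4.7, 9.1, 17.1, 14.9, 13.0, 11.4, 0.0 m³/s.
ΣQ_DR = 72.60 m³/s.
With Δt = 0.25 h = 900 s, V = ΣQ_DR · Δt = 72.60 × 900 = 65300 m³.

V ≈ 65300 m³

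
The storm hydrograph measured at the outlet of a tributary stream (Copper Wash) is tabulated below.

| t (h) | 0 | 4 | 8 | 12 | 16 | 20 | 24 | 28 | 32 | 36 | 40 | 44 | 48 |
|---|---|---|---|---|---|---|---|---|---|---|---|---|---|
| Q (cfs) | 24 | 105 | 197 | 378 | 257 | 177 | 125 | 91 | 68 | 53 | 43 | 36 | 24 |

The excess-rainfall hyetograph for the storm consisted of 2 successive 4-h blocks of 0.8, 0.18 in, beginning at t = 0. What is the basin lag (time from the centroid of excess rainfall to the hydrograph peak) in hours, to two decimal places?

Centroid of excess rainfall: t_c = Σ P_i·t̄_i / ΣP_i = 2.7347 h (block centres at 2, 6 h).
Hydrograph peak occurs at t = 12 h, so basin lag t_L = 12 − 2.7347 = 9.27 h.

t_L ≈ 9.27 h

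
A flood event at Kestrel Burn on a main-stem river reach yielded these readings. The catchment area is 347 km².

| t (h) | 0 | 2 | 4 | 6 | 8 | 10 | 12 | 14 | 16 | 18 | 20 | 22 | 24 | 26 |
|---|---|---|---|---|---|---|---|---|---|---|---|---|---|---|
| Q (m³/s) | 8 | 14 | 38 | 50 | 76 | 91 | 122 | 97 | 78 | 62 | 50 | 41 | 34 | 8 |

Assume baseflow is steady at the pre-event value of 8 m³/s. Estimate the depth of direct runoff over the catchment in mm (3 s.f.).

d ≈ 13.6 mm

Direct runoff: 0.0, 6.0, 30.0, 42.0, 68.0, 83.0, 114.0, 89.0, 70.0, 54.0, 42.0, 33.0, 26.0, 0.0 m³/s; ΣQ_DR = 657.0 m³/s.
V = ΣQ_DR · Δt = 657.0 × 7200 s = 4.730 × 10^6 m³.
Over A = 347 km², depth = V / A = 13.6 mm.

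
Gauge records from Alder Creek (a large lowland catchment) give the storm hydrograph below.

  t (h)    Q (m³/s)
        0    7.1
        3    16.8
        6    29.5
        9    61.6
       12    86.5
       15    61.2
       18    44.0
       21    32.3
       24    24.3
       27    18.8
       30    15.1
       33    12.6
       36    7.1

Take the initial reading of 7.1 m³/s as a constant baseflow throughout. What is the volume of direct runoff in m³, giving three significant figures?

V ≈ 3.51 × 10^6 m³

Direct-runoff ordinates (Q − Q_b): 0.0, 9.7, 22.4, 54.5, 79.4, 54.1, 36.9, 25.2, 17.2, 11.7, 8.0, 5.5, 0.0 m³/s.
ΣQ_DR = 324.6 m³/s.
With Δt = 3 h = 10800 s, V = ΣQ_DR · Δt = 324.6 × 10800 = 3.51 × 10^6 m³.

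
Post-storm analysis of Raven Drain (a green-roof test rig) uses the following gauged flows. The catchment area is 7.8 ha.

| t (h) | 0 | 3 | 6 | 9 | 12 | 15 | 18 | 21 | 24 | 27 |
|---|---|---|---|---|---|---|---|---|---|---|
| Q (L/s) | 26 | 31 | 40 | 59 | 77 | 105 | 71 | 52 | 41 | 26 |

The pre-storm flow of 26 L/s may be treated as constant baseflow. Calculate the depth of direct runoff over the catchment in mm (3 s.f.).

d ≈ 37.1 mm

Direct runoff: 0.0, 5.0, 14.0, 33.0, 51.0, 79.0, 45.0, 26.0, 15.0, 0.0 L/s; ΣQ_DR = 268.0 L/s.
V = ΣQ_DR · Δt = 268.0 × 10800 s = 2.894 × 10^6 L.
Over A = 7.8 ha, depth = V / A = 37.1 mm.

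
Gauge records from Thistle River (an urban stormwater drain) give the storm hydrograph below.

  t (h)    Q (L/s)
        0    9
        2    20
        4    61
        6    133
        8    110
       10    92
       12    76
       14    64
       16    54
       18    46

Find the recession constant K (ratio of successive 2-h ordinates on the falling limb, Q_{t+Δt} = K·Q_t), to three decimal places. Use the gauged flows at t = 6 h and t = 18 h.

Using the recession-limb readings at t = 6 h and t = 18 h: Q falls from 133 to 46 L/s over 6 intervals.
K = (Q₂/Q₁)^(1/6) = (46/133)^(1/6) = 0.838.

K ≈ 0.838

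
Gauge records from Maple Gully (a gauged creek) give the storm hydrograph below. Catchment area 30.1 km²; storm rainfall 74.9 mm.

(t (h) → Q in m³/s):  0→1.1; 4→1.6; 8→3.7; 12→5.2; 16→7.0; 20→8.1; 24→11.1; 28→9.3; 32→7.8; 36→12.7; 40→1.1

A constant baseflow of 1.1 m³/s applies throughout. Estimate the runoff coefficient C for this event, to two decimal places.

C ≈ 0.36

ΣQ_DR = 56.60 m³/s; V = ΣQ_DR·Δt = 8.150 × 10^5 m³.
Runoff depth d = V / A = 27.08 mm.
C = d / P = 27.08 / 74.9 = 0.36.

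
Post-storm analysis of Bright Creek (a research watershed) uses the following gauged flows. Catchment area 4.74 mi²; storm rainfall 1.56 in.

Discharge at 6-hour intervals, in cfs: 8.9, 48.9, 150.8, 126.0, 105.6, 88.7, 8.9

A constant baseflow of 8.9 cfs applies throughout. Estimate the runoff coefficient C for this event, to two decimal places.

C ≈ 0.60

ΣQ_DR = 475.5 cfs; V = ΣQ_DR·Δt = 1.027 × 10^7 ft³.
Runoff depth d = V / A = 0.9327 in.
C = d / P = 0.9327 / 1.56 = 0.60.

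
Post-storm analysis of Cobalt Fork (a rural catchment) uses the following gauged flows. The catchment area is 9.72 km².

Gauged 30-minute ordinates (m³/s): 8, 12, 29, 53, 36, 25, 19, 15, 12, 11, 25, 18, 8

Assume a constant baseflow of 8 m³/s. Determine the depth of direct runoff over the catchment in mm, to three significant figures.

Direct runoff: 0.0, 4.0, 21.0, 45.0, 28.0, 17.0, 11.0, 7.0, 4.0, 3.0, 17.0, 10.0, 0.0 m³/s; ΣQ_DR = 167.0 m³/s.
V = ΣQ_DR · Δt = 167.0 × 1800 s = 3.006 × 10^5 m³.
Over A = 9.72 km², depth = V / A = 30.9 mm.

d ≈ 30.9 mm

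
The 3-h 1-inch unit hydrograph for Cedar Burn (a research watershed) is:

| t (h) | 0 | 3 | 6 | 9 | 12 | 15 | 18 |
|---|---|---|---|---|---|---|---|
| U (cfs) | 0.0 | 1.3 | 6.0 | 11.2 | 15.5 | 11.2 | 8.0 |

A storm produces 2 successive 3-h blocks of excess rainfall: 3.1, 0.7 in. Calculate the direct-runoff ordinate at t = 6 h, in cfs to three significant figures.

Q ≈ 19.5 cfs

By discrete convolution, Q_j = Σ (P_i / 1 in) · U_{j−i}.
At t = 6 h (j=2): Q = (3.1/1)·6.0 + (0.7/1)·1.3 = 19.5 cfs.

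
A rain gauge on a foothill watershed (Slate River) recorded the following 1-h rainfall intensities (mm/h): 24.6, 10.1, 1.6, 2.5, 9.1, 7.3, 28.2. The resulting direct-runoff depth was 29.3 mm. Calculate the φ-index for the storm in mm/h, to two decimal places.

φ ≈ 11.75 mm/h

Only the 2 blocks with intensity above φ contribute runoff: 24.6, 28.2 mm/h.
Σ(I−φ)·Δt = d  ⇒  (24.6+28.2 − 2φ)·1 = 29.3
φ = (52.80 − 29.3/1) / 2 = 11.75 mm/h.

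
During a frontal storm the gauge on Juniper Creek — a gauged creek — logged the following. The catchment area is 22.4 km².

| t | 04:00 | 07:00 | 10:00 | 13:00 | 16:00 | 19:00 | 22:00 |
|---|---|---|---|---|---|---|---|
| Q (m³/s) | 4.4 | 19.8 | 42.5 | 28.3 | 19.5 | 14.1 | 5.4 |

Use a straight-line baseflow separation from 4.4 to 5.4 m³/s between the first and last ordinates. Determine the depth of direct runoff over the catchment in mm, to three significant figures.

Direct runoff: 0.00, 15.23, 37.77, 23.40, 14.43, 8.87, 0.00 m³/s; ΣQ_DR = 99.70 m³/s.
V = ΣQ_DR · Δt = 99.70 × 10800 s = 1.077 × 10^6 m³.
Over A = 22.4 km², depth = V / A = 48.1 mm.

d ≈ 48.1 mm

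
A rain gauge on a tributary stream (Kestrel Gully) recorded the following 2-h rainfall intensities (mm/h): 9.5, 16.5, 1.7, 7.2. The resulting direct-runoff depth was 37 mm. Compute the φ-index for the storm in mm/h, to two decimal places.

Only the 3 blocks with intensity above φ contribute runoff: 9.5, 16.5, 7.2 mm/h.
Σ(I−φ)·Δt = d  ⇒  (9.5+16.5+7.2 − 3φ)·2 = 37
φ = (33.20 − 37/2) / 3 = 4.90 mm/h.

φ ≈ 4.90 mm/h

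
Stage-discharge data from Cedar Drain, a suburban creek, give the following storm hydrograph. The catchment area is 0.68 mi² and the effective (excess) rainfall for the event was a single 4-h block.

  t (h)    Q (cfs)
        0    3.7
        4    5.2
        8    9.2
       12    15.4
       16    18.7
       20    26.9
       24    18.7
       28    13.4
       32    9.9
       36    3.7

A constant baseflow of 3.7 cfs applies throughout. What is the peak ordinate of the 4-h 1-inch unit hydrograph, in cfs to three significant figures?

U_p ≈ 29.0 cfs

Direct runoff: 0.0, 1.5, 5.5, 11.7, 15.0, 23.2, 15.0, 9.7, 6.2, 0.0 cfs; ΣQ_DR = 87.80 cfs, peak = 23.2 cfs.
Runoff depth d = ΣQ_DR·Δt / A = 87.80 × 14400 / (0.68 mi²) = 0.8003 in.
The 1-inch UH is the DRH scaled by (1 in)/d, so U_p = 23.2 × 1/0.8003 = 29.0 cfs.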